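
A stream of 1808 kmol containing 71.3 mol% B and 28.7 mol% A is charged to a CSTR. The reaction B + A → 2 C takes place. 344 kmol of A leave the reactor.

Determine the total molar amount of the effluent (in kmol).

1810 kmol

For A: n = n₀ − 1ξ → 344 = 518.9 − 1ξ, giving ξ = 174.9 kmol.
Outlet amounts (n = n₀ + ν ξ):
  B: 1289 − 1(174.9) = 1114
  A: 518.9 − 1(174.9) = 344
  C: 0 + 2(174.9) = 349.8
Total out = 1114 + 344 + 349.8 = 1808 kmol.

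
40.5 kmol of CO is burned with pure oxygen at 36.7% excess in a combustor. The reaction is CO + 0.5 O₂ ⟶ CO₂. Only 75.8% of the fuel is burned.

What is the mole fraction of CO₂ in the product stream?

0.581

Stoichiometric O₂ = 0.5 × 40.5 = 20.25 kmol; O₂ fed = 20.25 × 1.367 = 27.68 kmol.
Fuel reacted = 0.758 × 40.5 → ξ = 30.7 kmol.
Outlet (n = n₀ + ν ξ):
  CO: 40.5 − 1(30.7) = 9.801
  O₂: 27.68 − 0.5(30.7) = 12.33
  CO₂: 0 + 1(30.7) = 30.7
Total out = 52.83 kmol; y_CO₂ = 30.7 / 52.83 = 0.5811.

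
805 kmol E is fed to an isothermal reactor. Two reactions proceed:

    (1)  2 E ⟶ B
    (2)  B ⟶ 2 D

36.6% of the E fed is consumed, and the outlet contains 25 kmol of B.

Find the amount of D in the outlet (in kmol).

245 kmol

Conversion of E: E consumed = 2ξ₁ = 0.366 × 805 → ξ₁ = 147.3 kmol.
B balance: n_B = 0 + 1ξ₁ − 1ξ₂ = 25 → ξ₂ = (1·147.3 − 25)/1 = 122.3 kmol.
Outlet amounts (n = n₀ + Σ ν·ξ):
  E: 805 − 2(147.3) = 510.4
  B: 0 + 1(147.3) − 1(122.3) = 25
  D: 0 + 2(122.3) = 244.6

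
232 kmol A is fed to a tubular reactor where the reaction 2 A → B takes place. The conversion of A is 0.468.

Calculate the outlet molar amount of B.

A reacted = 0.468 × 232 = 108.6 kmol; ν_A = −2, so ξ = 108.6/2 = 54.29 kmol.
Outlet amounts (n = n₀ + ν ξ):
  A: 232 − 2(54.29) = 123.4
  B: 0 + 1(54.29) = 54.29

54.3 kmol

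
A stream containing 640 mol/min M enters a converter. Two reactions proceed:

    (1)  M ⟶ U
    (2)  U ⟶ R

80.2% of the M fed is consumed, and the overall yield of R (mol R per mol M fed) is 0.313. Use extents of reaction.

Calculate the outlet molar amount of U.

Conversion of M: M consumed = 1ξ₁ = 0.802 × 640 → ξ₁ = 513.3 mol/min.
Yield of R: 1ξ₂ / 640 = 0.313 → ξ₂ = 200.3 mol/min.
Outlet amounts (n = n₀ + Σ ν·ξ):
  M: 640 − 1(513.3) = 126.7
  U: 0 + 1(513.3) − 1(200.3) = 313
  R: 0 + 1(200.3) = 200.3

313 mol/min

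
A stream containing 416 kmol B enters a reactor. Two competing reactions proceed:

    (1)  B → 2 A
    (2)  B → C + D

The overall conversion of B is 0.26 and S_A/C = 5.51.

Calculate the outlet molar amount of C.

28.8 kmol

Conversion of B: B consumed = 0.26 × 416 = 108.2 kmol = 1ξ₁ + 1ξ₂.
Selectivity: 2ξ₁ / (1ξ₂) = 5.51 → ξ₁ = 2.755 ξ₂.
Substitute: (1·2.755 + 1) ξ₂ = 108.2 → ξ₂ = 28.8 kmol, ξ₁ = 79.36 kmol.
Outlet amounts (n = n₀ + Σ ν·ξ):
  B: 416 − 1(79.36) − 1(28.8) = 307.8
  A: 0 + 2(79.36) = 158.7
  C: 0 + 1(28.8) = 28.8
  D: 0 + 1(28.8) = 28.8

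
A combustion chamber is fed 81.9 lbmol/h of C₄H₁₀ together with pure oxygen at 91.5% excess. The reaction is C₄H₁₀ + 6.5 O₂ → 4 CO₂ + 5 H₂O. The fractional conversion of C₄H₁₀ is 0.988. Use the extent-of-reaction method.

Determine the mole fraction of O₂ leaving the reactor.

0.404

Stoichiometric O₂ = 6.5 × 81.9 = 532.4 lbmol/h; O₂ fed = 532.4 × 1.915 = 1019 lbmol/h.
Fuel reacted = 0.988 × 81.9 → ξ = 80.92 lbmol/h.
Outlet (n = n₀ + ν ξ):
  C₄H₁₀: 81.9 − 1(80.92) = 0.9828
  O₂: 1019 − 6.5(80.92) = 493.5
  CO₂: 0 + 4(80.92) = 323.7
  H₂O: 0 + 5(80.92) = 404.6
Total out = 1223 lbmol/h; y_O₂ = 493.5 / 1223 = 0.4036.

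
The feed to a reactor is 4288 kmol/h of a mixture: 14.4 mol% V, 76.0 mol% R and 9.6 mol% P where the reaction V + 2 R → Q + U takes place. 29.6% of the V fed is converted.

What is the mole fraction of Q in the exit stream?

V reacted = 0.296 × 617.5 = 182.8 kmol/h; ν_V = −1, so ξ = 182.8/1 = 182.8 kmol/h.
Outlet amounts (n = n₀ + ν ξ):
  V: 617.5 − 1(182.8) = 434.7
  R: 3259 − 2(182.8) = 2893
  Q: 0 + 1(182.8) = 182.8
  U: 0 + 1(182.8) = 182.8
  P: 411.6 (inert)
Total out = 4105 kmol/h; y_Q = 182.8 / 4105 = 0.04452.

0.0445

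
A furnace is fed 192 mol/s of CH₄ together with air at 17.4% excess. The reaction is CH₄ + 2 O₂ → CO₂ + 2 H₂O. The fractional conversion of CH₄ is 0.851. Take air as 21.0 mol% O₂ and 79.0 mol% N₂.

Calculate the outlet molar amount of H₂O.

Stoichiometric O₂ = 2 × 192 = 384 mol/s; O₂ fed = 384 × 1.174 = 450.8 mol/s.
N₂ fed = 450.8 × 79/21 = 1696 mol/s.
Fuel reacted = 0.851 × 192 → ξ = 163.4 mol/s.
Outlet (n = n₀ + ν ξ):
  CH₄: 192 − 1(163.4) = 28.61
  O₂: 450.8 − 2(163.4) = 124
  N₂: 1696 (inert)
  CO₂: 0 + 1(163.4) = 163.4
  H₂O: 0 + 2(163.4) = 326.8

327 mol/s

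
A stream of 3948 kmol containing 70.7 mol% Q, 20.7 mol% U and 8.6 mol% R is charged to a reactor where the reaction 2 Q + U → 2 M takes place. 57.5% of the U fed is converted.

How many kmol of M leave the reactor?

940 kmol

U reacted = 0.575 × 817.2 = 469.9 kmol; ν_U = −1, so ξ = 469.9/1 = 469.9 kmol.
Outlet amounts (n = n₀ + ν ξ):
  Q: 2791 − 2(469.9) = 1851
  U: 817.2 − 1(469.9) = 347.3
  M: 0 + 2(469.9) = 939.8
  R: 339.5 (inert)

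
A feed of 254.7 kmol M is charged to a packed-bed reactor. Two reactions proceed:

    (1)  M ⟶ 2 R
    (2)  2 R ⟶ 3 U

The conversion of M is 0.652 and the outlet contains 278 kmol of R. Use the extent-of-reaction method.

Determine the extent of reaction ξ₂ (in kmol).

ξ₂ = 27.1 kmol

Conversion of M: M consumed = 1ξ₁ = 0.652 × 254.7 → ξ₁ = 166.1 kmol.
R balance: n_R = 0 + 2ξ₁ − 2ξ₂ = 278 → ξ₂ = (2·166.1 − 278)/2 = 27.06 kmol.
Outlet amounts (n = n₀ + Σ ν·ξ):
  M: 254.7 − 1(166.1) = 88.64
  R: 0 + 2(166.1) − 2(27.06) = 278
  U: 0 + 3(27.06) = 81.19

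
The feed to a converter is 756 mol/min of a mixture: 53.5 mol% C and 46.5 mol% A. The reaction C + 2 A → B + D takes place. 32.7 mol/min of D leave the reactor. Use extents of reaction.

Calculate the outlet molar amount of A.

286 mol/min

For D: n = n₀ + 1ξ → 32.7 = 0 + 1ξ, giving ξ = 32.7 mol/min.
Outlet amounts (n = n₀ + ν ξ):
  C: 404.5 − 1(32.7) = 371.8
  A: 351.5 − 2(32.7) = 286.1
  B: 0 + 1(32.7) = 32.7
  D: 0 + 1(32.7) = 32.7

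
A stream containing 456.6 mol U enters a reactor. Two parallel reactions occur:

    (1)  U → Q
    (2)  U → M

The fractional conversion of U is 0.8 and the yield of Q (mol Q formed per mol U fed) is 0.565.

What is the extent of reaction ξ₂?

ξ₂ = 107 mol

Yield of Q: 1ξ₁ / 456.6 = 0.565 → ξ₁ = 258 mol.
Conversion of U: 1ξ₁ + 1ξ₂ = 0.8 × 456.6 = 365.3 → ξ₂ = 107.3 mol.
Outlet amounts (n = n₀ + Σ ν·ξ):
  U: 456.6 − 1(258) − 1(107.3) = 91.32
  Q: 0 + 1(258) = 258
  M: 0 + 1(107.3) = 107.3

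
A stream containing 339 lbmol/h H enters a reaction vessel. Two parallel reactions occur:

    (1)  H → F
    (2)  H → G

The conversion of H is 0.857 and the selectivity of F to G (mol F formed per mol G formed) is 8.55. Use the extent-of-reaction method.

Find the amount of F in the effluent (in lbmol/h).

Conversion of H: H consumed = 0.857 × 339 = 290.5 lbmol/h = 1ξ₁ + 1ξ₂.
Selectivity: 1ξ₁ / (1ξ₂) = 8.55 → ξ₁ = 8.55 ξ₂.
Substitute: (1·8.55 + 1) ξ₂ = 290.5 → ξ₂ = 30.42 lbmol/h, ξ₁ = 260.1 lbmol/h.
Outlet amounts (n = n₀ + Σ ν·ξ):
  H: 339 − 1(260.1) − 1(30.42) = 48.48
  F: 0 + 1(260.1) = 260.1
  G: 0 + 1(30.42) = 30.42

260 lbmol/h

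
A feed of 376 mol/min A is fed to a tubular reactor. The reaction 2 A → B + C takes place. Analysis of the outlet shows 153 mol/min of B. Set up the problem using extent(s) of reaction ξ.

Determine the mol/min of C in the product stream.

153 mol/min

For B: n = n₀ + 1ξ → 153 = 0 + 1ξ, giving ξ = 153 mol/min.
Outlet amounts (n = n₀ + ν ξ):
  A: 376 − 2(153) = 70
  B: 0 + 1(153) = 153
  C: 0 + 1(153) = 153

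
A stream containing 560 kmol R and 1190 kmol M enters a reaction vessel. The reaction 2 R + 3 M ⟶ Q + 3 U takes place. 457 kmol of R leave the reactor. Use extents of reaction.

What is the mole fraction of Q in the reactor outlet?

0.0303

For R: n = n₀ − 2ξ → 457 = 560 − 2ξ, giving ξ = 51.5 kmol.
Outlet amounts (n = n₀ + ν ξ):
  R: 560 − 2(51.5) = 457
  M: 1190 − 3(51.5) = 1036
  Q: 0 + 1(51.5) = 51.5
  U: 0 + 3(51.5) = 154.5
Total out = 1698 kmol; y_Q = 51.5 / 1698 = 0.03032.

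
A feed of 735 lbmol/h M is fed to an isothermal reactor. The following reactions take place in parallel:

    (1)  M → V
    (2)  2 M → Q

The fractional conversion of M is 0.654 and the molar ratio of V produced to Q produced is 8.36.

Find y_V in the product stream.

0.563

Conversion of M: M consumed = 0.654 × 735 = 480.7 lbmol/h = 1ξ₁ + 2ξ₂.
Selectivity: 1ξ₁ / (1ξ₂) = 8.36 → ξ₁ = 8.36 ξ₂.
Substitute: (1·8.36 + 2) ξ₂ = 480.7 → ξ₂ = 46.4 lbmol/h, ξ₁ = 387.9 lbmol/h.
Outlet amounts (n = n₀ + Σ ν·ξ):
  M: 735 − 1(387.9) − 2(46.4) = 254.3
  V: 0 + 1(387.9) = 387.9
  Q: 0 + 1(46.4) = 46.4
Total out = 688.6 lbmol/h; y_V = 387.9 / 688.6 = 0.5633.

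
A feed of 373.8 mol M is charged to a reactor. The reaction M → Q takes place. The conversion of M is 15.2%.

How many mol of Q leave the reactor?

56.8 mol

M reacted = 0.152 × 373.8 = 56.82 mol; ν_M = −1, so ξ = 56.82/1 = 56.82 mol.
Outlet amounts (n = n₀ + ν ξ):
  M: 373.8 − 1(56.82) = 317
  Q: 0 + 1(56.82) = 56.82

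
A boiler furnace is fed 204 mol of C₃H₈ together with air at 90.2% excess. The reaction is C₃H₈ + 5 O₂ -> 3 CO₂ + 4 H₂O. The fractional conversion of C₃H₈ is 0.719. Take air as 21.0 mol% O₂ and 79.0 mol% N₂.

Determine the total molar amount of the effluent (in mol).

9590 mol

Stoichiometric O₂ = 5 × 204 = 1020 mol; O₂ fed = 1020 × 1.902 = 1940 mol.
N₂ fed = 1940 × 79/21 = 7298 mol.
Fuel reacted = 0.719 × 204 → ξ = 146.7 mol.
Outlet (n = n₀ + ν ξ):
  C₃H₈: 204 − 1(146.7) = 57.32
  O₂: 1940 − 5(146.7) = 1207
  N₂: 7298 (inert)
  CO₂: 0 + 3(146.7) = 440
  H₂O: 0 + 4(146.7) = 586.7
Total out = 57.32 + 1207 + 7298 + 440 + 586.7 = 9589 mol.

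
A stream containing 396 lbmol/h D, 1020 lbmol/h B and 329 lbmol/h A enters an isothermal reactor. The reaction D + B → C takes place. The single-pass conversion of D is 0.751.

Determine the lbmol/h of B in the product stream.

723 lbmol/h

D reacted = 0.751 × 396 = 297.4 lbmol/h; ν_D = −1, so ξ = 297.4/1 = 297.4 lbmol/h.
Outlet amounts (n = n₀ + ν ξ):
  D: 396 − 1(297.4) = 98.6
  B: 1020 − 1(297.4) = 722.6
  C: 0 + 1(297.4) = 297.4
  A: 329 (inert)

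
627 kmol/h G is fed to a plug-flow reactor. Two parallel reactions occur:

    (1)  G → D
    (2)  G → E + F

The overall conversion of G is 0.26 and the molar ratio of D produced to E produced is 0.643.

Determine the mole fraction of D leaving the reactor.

Conversion of G: G consumed = 0.26 × 627 = 163 kmol/h = 1ξ₁ + 1ξ₂.
Selectivity: 1ξ₁ / (1ξ₂) = 0.643 → ξ₁ = 0.643 ξ₂.
Substitute: (1·0.643 + 1) ξ₂ = 163 → ξ₂ = 99.22 kmol/h, ξ₁ = 63.8 kmol/h.
Outlet amounts (n = n₀ + Σ ν·ξ):
  G: 627 − 1(63.8) − 1(99.22) = 464
  D: 0 + 1(63.8) = 63.8
  E: 0 + 1(99.22) = 99.22
  F: 0 + 1(99.22) = 99.22
Total out = 726.2 kmol/h; y_D = 63.8 / 726.2 = 0.08785.

0.0879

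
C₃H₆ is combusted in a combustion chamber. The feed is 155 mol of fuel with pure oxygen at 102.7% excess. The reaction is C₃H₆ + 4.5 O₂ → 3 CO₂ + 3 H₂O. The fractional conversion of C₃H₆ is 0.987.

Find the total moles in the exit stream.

1650 mol

Stoichiometric O₂ = 4.5 × 155 = 697.5 mol; O₂ fed = 697.5 × 2.027 = 1414 mol.
Fuel reacted = 0.987 × 155 → ξ = 153 mol.
Outlet (n = n₀ + ν ξ):
  C₃H₆: 155 − 1(153) = 2.015
  O₂: 1414 − 4.5(153) = 725.4
  CO₂: 0 + 3(153) = 459
  H₂O: 0 + 3(153) = 459
Total out = 2.015 + 725.4 + 459 + 459 = 1645 mol.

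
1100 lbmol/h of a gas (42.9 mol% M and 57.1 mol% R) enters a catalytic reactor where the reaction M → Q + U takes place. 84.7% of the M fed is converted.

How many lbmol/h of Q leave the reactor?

M reacted = 0.847 × 471.9 = 399.7 lbmol/h; ν_M = −1, so ξ = 399.7/1 = 399.7 lbmol/h.
Outlet amounts (n = n₀ + ν ξ):
  M: 471.9 − 1(399.7) = 72.2
  Q: 0 + 1(399.7) = 399.7
  U: 0 + 1(399.7) = 399.7
  R: 628.1 (inert)

400 lbmol/h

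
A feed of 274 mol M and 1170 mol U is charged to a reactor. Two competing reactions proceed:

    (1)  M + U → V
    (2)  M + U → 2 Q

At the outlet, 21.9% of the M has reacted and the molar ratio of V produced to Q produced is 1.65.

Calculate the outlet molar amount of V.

46.1 mol

Conversion of M: M consumed = 0.219 × 274 = 60.01 mol = 1ξ₁ + 1ξ₂.
Selectivity: 1ξ₁ / (2ξ₂) = 1.65 → ξ₁ = 3.3 ξ₂.
Substitute: (1·3.3 + 1) ξ₂ = 60.01 → ξ₂ = 13.95 mol, ξ₁ = 46.05 mol.
Outlet amounts (n = n₀ + Σ ν·ξ):
  M: 274 − 1(46.05) − 1(13.95) = 214
  U: 1170 − 1(46.05) − 1(13.95) = 1110
  V: 0 + 1(46.05) = 46.05
  Q: 0 + 2(13.95) = 27.91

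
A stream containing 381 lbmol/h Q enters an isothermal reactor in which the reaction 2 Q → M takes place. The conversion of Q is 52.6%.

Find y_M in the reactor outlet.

Q reacted = 0.526 × 381 = 200.4 lbmol/h; ν_Q = −2, so ξ = 200.4/2 = 100.2 lbmol/h.
Outlet amounts (n = n₀ + ν ξ):
  Q: 381 − 2(100.2) = 180.6
  M: 0 + 1(100.2) = 100.2
Total out = 280.8 lbmol/h; y_M = 100.2 / 280.8 = 0.3569.

0.357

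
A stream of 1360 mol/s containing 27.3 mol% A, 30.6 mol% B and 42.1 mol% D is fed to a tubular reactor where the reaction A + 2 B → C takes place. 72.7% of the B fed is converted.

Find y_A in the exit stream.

B reacted = 0.727 × 416.2 = 302.5 mol/s; ν_B = −2, so ξ = 302.5/2 = 151.3 mol/s.
Outlet amounts (n = n₀ + ν ξ):
  A: 371.3 − 1(151.3) = 220
  B: 416.2 − 2(151.3) = 113.6
  C: 0 + 1(151.3) = 151.3
  D: 572.6 (inert)
Total out = 1057 mol/s; y_A = 220 / 1057 = 0.2081.

0.208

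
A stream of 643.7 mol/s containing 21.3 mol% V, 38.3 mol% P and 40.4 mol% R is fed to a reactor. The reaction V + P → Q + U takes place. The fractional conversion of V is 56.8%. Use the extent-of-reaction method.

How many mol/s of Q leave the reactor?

77.9 mol/s

V reacted = 0.568 × 137.1 = 77.88 mol/s; ν_V = −1, so ξ = 77.88/1 = 77.88 mol/s.
Outlet amounts (n = n₀ + ν ξ):
  V: 137.1 − 1(77.88) = 59.23
  P: 246.5 − 1(77.88) = 168.7
  Q: 0 + 1(77.88) = 77.88
  U: 0 + 1(77.88) = 77.88
  R: 260.1 (inert)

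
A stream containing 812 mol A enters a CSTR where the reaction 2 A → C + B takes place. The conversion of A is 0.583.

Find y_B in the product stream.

0.291

A reacted = 0.583 × 812 = 473.4 mol; ν_A = −2, so ξ = 473.4/2 = 236.7 mol.
Outlet amounts (n = n₀ + ν ξ):
  A: 812 − 2(236.7) = 338.6
  C: 0 + 1(236.7) = 236.7
  B: 0 + 1(236.7) = 236.7
Total out = 812 mol; y_B = 236.7 / 812 = 0.2915.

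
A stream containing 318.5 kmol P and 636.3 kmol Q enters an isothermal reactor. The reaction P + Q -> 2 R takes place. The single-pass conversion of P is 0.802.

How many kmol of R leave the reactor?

P reacted = 0.802 × 318.5 = 255.4 kmol; ν_P = −1, so ξ = 255.4/1 = 255.4 kmol.
Outlet amounts (n = n₀ + ν ξ):
  P: 318.5 − 1(255.4) = 63.06
  Q: 636.3 − 1(255.4) = 380.9
  R: 0 + 2(255.4) = 510.9

511 kmol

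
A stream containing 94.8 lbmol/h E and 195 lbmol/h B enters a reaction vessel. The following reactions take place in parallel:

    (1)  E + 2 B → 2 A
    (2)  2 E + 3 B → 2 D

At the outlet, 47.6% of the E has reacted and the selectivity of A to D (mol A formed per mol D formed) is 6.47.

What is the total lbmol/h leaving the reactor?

239 lbmol/h

Conversion of E: E consumed = 0.476 × 94.8 = 45.12 lbmol/h = 1ξ₁ + 2ξ₂.
Selectivity: 2ξ₁ / (2ξ₂) = 6.47 → ξ₁ = 6.47 ξ₂.
Substitute: (1·6.47 + 2) ξ₂ = 45.12 → ξ₂ = 5.328 lbmol/h, ξ₁ = 34.47 lbmol/h.
Outlet amounts (n = n₀ + Σ ν·ξ):
  E: 94.8 − 1(34.47) − 2(5.328) = 49.68
  B: 195 − 2(34.47) − 3(5.328) = 110.1
  A: 0 + 2(34.47) = 68.94
  D: 0 + 2(5.328) = 10.66
Total out = 49.68 + 110.1 + 68.94 + 10.66 = 239.3 lbmol/h.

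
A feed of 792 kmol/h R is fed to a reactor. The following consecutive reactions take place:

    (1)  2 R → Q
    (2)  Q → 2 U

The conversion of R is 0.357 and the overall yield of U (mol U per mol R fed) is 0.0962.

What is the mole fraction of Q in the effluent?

Conversion of R: R consumed = 2ξ₁ = 0.357 × 792 → ξ₁ = 141.4 kmol/h.
Yield of U: 2ξ₂ / 792 = 0.0962 → ξ₂ = 38.1 kmol/h.
Outlet amounts (n = n₀ + Σ ν·ξ):
  R: 792 − 2(141.4) = 509.3
  Q: 0 + 1(141.4) − 1(38.1) = 103.3
  U: 0 + 2(38.1) = 76.19
Total out = 688.7 kmol/h; y_Q = 103.3 / 688.7 = 0.15.

0.15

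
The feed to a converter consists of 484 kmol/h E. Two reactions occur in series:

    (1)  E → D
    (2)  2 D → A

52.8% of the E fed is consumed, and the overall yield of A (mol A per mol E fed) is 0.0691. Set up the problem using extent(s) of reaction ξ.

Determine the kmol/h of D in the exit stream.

189 kmol/h

Conversion of E: E consumed = 1ξ₁ = 0.528 × 484 → ξ₁ = 255.6 kmol/h.
Yield of A: 1ξ₂ / 484 = 0.0691 → ξ₂ = 33.44 kmol/h.
Outlet amounts (n = n₀ + Σ ν·ξ):
  E: 484 − 1(255.6) = 228.4
  D: 0 + 1(255.6) − 2(33.44) = 188.7
  A: 0 + 1(33.44) = 33.44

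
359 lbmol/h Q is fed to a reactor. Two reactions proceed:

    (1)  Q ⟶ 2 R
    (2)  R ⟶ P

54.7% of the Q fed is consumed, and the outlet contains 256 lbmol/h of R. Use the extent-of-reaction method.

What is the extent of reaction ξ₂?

Conversion of Q: Q consumed = 1ξ₁ = 0.547 × 359 → ξ₁ = 196.4 lbmol/h.
R balance: n_R = 0 + 2ξ₁ − 1ξ₂ = 256 → ξ₂ = (2·196.4 − 256)/1 = 136.7 lbmol/h.
Outlet amounts (n = n₀ + Σ ν·ξ):
  Q: 359 − 1(196.4) = 162.6
  R: 0 + 2(196.4) − 1(136.7) = 256
  P: 0 + 1(136.7) = 136.7

ξ₂ = 137 lbmol/h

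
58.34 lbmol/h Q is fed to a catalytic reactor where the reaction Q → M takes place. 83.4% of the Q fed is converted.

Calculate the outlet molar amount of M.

Q reacted = 0.834 × 58.34 = 48.66 lbmol/h; ν_Q = −1, so ξ = 48.66/1 = 48.66 lbmol/h.
Outlet amounts (n = n₀ + ν ξ):
  Q: 58.34 − 1(48.66) = 9.684
  M: 0 + 1(48.66) = 48.66

48.7 lbmol/h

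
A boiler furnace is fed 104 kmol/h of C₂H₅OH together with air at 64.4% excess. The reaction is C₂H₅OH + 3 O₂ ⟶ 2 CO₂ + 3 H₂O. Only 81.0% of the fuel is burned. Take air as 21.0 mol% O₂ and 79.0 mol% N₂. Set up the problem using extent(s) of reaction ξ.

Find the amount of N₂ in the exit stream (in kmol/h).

1930 kmol/h

Stoichiometric O₂ = 3 × 104 = 312 kmol/h; O₂ fed = 312 × 1.644 = 512.9 kmol/h.
N₂ fed = 512.9 × 79/21 = 1930 kmol/h.
Fuel reacted = 0.81 × 104 → ξ = 84.24 kmol/h.
Outlet (n = n₀ + ν ξ):
  C₂H₅OH: 104 − 1(84.24) = 19.76
  O₂: 512.9 − 3(84.24) = 260.2
  N₂: 1930 (inert)
  CO₂: 0 + 2(84.24) = 168.5
  H₂O: 0 + 3(84.24) = 252.7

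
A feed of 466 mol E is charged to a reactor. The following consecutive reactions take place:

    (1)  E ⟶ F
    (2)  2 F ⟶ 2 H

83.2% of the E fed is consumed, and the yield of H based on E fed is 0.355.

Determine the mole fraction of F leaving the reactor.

Conversion of E: E consumed = 1ξ₁ = 0.832 × 466 → ξ₁ = 387.7 mol.
Yield of H: 2ξ₂ / 466 = 0.355 → ξ₂ = 82.71 mol.
Outlet amounts (n = n₀ + Σ ν·ξ):
  E: 466 − 1(387.7) = 78.29
  F: 0 + 1(387.7) − 2(82.71) = 222.3
  H: 0 + 2(82.71) = 165.4
Total out = 466 mol; y_F = 222.3 / 466 = 0.477.

0.477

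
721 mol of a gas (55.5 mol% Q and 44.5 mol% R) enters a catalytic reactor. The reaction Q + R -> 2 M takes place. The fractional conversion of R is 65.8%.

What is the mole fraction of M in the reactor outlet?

R reacted = 0.658 × 320.8 = 211.1 mol; ν_R = −1, so ξ = 211.1/1 = 211.1 mol.
Outlet amounts (n = n₀ + ν ξ):
  Q: 400.2 − 1(211.1) = 189
  R: 320.8 − 1(211.1) = 109.7
  M: 0 + 2(211.1) = 422.2
Total out = 721 mol; y_M = 422.2 / 721 = 0.5856.

0.586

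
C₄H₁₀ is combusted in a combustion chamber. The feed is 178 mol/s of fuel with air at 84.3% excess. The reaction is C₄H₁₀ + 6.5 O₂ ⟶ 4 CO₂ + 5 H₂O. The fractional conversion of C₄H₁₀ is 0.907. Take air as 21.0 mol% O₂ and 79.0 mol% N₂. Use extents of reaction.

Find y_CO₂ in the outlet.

0.0611

Stoichiometric O₂ = 6.5 × 178 = 1157 mol/s; O₂ fed = 1157 × 1.843 = 2132 mol/s.
N₂ fed = 2132 × 79/21 = 8022 mol/s.
Fuel reacted = 0.907 × 178 → ξ = 161.4 mol/s.
Outlet (n = n₀ + ν ξ):
  C₄H₁₀: 178 − 1(161.4) = 16.55
  O₂: 2132 − 6.5(161.4) = 1083
  N₂: 8022 (inert)
  CO₂: 0 + 4(161.4) = 645.8
  H₂O: 0 + 5(161.4) = 807.2
Total out = 10570 mol/s; y_CO₂ = 645.8 / 10570 = 0.06107.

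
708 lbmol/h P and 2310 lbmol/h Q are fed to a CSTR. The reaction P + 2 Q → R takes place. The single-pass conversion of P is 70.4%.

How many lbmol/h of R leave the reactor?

P reacted = 0.704 × 708 = 498.4 lbmol/h; ν_P = −1, so ξ = 498.4/1 = 498.4 lbmol/h.
Outlet amounts (n = n₀ + ν ξ):
  P: 708 − 1(498.4) = 209.6
  Q: 2310 − 2(498.4) = 1313
  R: 0 + 1(498.4) = 498.4

498 lbmol/h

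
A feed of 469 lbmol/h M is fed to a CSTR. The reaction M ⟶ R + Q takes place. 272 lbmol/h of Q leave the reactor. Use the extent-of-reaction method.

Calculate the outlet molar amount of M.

For Q: n = n₀ + 1ξ → 272 = 0 + 1ξ, giving ξ = 272 lbmol/h.
Outlet amounts (n = n₀ + ν ξ):
  M: 469 − 1(272) = 197
  R: 0 + 1(272) = 272
  Q: 0 + 1(272) = 272

197 lbmol/h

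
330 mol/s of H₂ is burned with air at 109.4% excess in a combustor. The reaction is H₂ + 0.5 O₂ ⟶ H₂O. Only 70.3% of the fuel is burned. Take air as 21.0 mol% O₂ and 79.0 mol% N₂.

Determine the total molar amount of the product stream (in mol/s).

1860 mol/s

Stoichiometric O₂ = 0.5 × 330 = 165 mol/s; O₂ fed = 165 × 2.094 = 345.5 mol/s.
N₂ fed = 345.5 × 79/21 = 1300 mol/s.
Fuel reacted = 0.703 × 330 → ξ = 232 mol/s.
Outlet (n = n₀ + ν ξ):
  H₂: 330 − 1(232) = 98.01
  O₂: 345.5 − 0.5(232) = 229.5
  N₂: 1300 (inert)
  H₂O: 0 + 1(232) = 232
Total out = 98.01 + 229.5 + 1300 + 232 = 1859 mol/s.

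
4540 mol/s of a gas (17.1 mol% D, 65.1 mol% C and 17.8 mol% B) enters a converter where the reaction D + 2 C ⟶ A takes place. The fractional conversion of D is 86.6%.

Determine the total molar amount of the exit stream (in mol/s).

D reacted = 0.866 × 776.3 = 672.3 mol/s; ν_D = −1, so ξ = 672.3/1 = 672.3 mol/s.
Outlet amounts (n = n₀ + ν ξ):
  D: 776.3 − 1(672.3) = 104
  C: 2956 − 2(672.3) = 1611
  A: 0 + 1(672.3) = 672.3
  B: 808.1 (inert)
Total out = 104 + 1611 + 672.3 + 808.1 = 3195 mol/s.

3200 mol/s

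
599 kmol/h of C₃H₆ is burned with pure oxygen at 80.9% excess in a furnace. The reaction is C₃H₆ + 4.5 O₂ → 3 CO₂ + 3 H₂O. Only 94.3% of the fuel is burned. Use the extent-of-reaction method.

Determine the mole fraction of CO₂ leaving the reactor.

0.294

Stoichiometric O₂ = 4.5 × 599 = 2696 kmol/h; O₂ fed = 2696 × 1.809 = 4876 kmol/h.
Fuel reacted = 0.943 × 599 → ξ = 564.9 kmol/h.
Outlet (n = n₀ + ν ξ):
  C₃H₆: 599 − 1(564.9) = 34.14
  O₂: 4876 − 4.5(564.9) = 2334
  CO₂: 0 + 3(564.9) = 1695
  H₂O: 0 + 3(564.9) = 1695
Total out = 5758 kmol/h; y_CO₂ = 1695 / 5758 = 0.2943.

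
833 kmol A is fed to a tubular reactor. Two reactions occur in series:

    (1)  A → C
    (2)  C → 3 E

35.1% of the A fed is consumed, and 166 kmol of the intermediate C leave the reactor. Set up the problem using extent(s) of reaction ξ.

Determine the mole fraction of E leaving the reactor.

Conversion of A: A consumed = 1ξ₁ = 0.351 × 833 → ξ₁ = 292.4 kmol.
C balance: n_C = 0 + 1ξ₁ − 1ξ₂ = 166 → ξ₂ = (1·292.4 − 166)/1 = 126.4 kmol.
Outlet amounts (n = n₀ + Σ ν·ξ):
  A: 833 − 1(292.4) = 540.6
  C: 0 + 1(292.4) − 1(126.4) = 166
  E: 0 + 3(126.4) = 379.1
Total out = 1086 kmol; y_E = 379.1 / 1086 = 0.3492.

0.349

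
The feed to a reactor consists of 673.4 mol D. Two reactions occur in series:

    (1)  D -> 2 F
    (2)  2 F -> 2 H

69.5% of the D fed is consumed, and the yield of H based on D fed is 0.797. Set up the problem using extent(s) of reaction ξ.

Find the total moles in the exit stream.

Conversion of D: D consumed = 1ξ₁ = 0.695 × 673.4 → ξ₁ = 468 mol.
Yield of H: 2ξ₂ / 673.4 = 0.797 → ξ₂ = 268.3 mol.
Outlet amounts (n = n₀ + Σ ν·ξ):
  D: 673.4 − 1(468) = 205.4
  F: 0 + 2(468) − 2(268.3) = 399.3
  H: 0 + 2(268.3) = 536.7
Total out = 205.4 + 399.3 + 536.7 = 1141 mol.

1140 mol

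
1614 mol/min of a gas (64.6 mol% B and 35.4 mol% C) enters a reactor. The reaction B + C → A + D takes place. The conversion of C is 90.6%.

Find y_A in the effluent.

C reacted = 0.906 × 571.4 = 517.6 mol/min; ν_C = −1, so ξ = 517.6/1 = 517.6 mol/min.
Outlet amounts (n = n₀ + ν ξ):
  B: 1043 − 1(517.6) = 525
  C: 571.4 − 1(517.6) = 53.71
  A: 0 + 1(517.6) = 517.6
  D: 0 + 1(517.6) = 517.6
Total out = 1614 mol/min; y_A = 517.6 / 1614 = 0.3207.

0.321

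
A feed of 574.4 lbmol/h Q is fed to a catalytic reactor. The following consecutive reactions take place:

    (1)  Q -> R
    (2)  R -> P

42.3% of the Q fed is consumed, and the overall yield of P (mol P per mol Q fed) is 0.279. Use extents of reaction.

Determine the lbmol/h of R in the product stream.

Conversion of Q: Q consumed = 1ξ₁ = 0.423 × 574.4 → ξ₁ = 243 lbmol/h.
Yield of P: 1ξ₂ / 574.4 = 0.279 → ξ₂ = 160.3 lbmol/h.
Outlet amounts (n = n₀ + Σ ν·ξ):
  Q: 574.4 − 1(243) = 331.4
  R: 0 + 1(243) − 1(160.3) = 82.71
  P: 0 + 1(160.3) = 160.3

82.7 lbmol/h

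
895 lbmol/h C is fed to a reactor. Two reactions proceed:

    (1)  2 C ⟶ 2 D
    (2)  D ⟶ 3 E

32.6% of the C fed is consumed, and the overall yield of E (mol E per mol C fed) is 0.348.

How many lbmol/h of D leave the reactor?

188 lbmol/h

Conversion of C: C consumed = 2ξ₁ = 0.326 × 895 → ξ₁ = 145.9 lbmol/h.
Yield of E: 3ξ₂ / 895 = 0.348 → ξ₂ = 103.8 lbmol/h.
Outlet amounts (n = n₀ + Σ ν·ξ):
  C: 895 − 2(145.9) = 603.2
  D: 0 + 2(145.9) − 1(103.8) = 188
  E: 0 + 3(103.8) = 311.5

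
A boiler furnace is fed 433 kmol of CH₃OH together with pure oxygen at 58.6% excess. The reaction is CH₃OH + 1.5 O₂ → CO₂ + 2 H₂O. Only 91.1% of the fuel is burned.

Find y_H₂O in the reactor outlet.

0.475

Stoichiometric O₂ = 1.5 × 433 = 649.5 kmol; O₂ fed = 649.5 × 1.586 = 1030 kmol.
Fuel reacted = 0.911 × 433 → ξ = 394.5 kmol.
Outlet (n = n₀ + ν ξ):
  CH₃OH: 433 − 1(394.5) = 38.54
  O₂: 1030 − 1.5(394.5) = 438.4
  CO₂: 0 + 1(394.5) = 394.5
  H₂O: 0 + 2(394.5) = 788.9
Total out = 1660 kmol; y_H₂O = 788.9 / 1660 = 0.4752.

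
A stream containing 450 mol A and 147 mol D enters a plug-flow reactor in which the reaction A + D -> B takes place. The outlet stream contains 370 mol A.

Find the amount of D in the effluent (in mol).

67 mol

For A: n = n₀ − 1ξ → 370 = 450 − 1ξ, giving ξ = 80 mol.
Outlet amounts (n = n₀ + ν ξ):
  A: 450 − 1(80) = 370
  D: 147 − 1(80) = 67
  B: 0 + 1(80) = 80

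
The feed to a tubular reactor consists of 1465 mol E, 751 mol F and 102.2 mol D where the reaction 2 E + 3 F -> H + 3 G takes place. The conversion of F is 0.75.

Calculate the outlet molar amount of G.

F reacted = 0.75 × 751 = 563.2 mol; ν_F = −3, so ξ = 563.2/3 = 187.8 mol.
Outlet amounts (n = n₀ + ν ξ):
  E: 1465 − 2(187.8) = 1090
  F: 751 − 3(187.8) = 187.8
  H: 0 + 1(187.8) = 187.8
  G: 0 + 3(187.8) = 563.2
  D: 102.2 (inert)

563 mol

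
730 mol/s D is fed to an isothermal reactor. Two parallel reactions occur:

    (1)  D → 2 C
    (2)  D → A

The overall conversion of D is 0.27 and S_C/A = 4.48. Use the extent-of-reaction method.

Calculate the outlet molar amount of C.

Conversion of D: D consumed = 0.27 × 730 = 197.1 mol/s = 1ξ₁ + 1ξ₂.
Selectivity: 2ξ₁ / (1ξ₂) = 4.48 → ξ₁ = 2.24 ξ₂.
Substitute: (1·2.24 + 1) ξ₂ = 197.1 → ξ₂ = 60.83 mol/s, ξ₁ = 136.3 mol/s.
Outlet amounts (n = n₀ + Σ ν·ξ):
  D: 730 − 1(136.3) − 1(60.83) = 532.9
  C: 0 + 2(136.3) = 272.5
  A: 0 + 1(60.83) = 60.83

273 mol/s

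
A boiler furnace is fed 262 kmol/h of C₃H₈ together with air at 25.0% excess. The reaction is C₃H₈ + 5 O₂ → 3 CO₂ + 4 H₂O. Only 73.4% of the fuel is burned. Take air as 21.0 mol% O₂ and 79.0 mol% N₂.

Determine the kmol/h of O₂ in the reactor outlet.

Stoichiometric O₂ = 5 × 262 = 1310 kmol/h; O₂ fed = 1310 × 1.250 = 1638 kmol/h.
N₂ fed = 1638 × 79/21 = 6160 kmol/h.
Fuel reacted = 0.734 × 262 → ξ = 192.3 kmol/h.
Outlet (n = n₀ + ν ξ):
  C₃H₈: 262 − 1(192.3) = 69.69
  O₂: 1638 − 5(192.3) = 676
  N₂: 6160 (inert)
  CO₂: 0 + 3(192.3) = 576.9
  H₂O: 0 + 4(192.3) = 769.2

676 kmol/h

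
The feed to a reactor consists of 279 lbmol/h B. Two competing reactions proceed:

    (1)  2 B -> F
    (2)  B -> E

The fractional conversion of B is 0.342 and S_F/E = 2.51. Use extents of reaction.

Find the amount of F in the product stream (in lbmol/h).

39.8 lbmol/h

Conversion of B: B consumed = 0.342 × 279 = 95.42 lbmol/h = 2ξ₁ + 1ξ₂.
Selectivity: 1ξ₁ / (1ξ₂) = 2.51 → ξ₁ = 2.51 ξ₂.
Substitute: (2·2.51 + 1) ξ₂ = 95.42 → ξ₂ = 15.85 lbmol/h, ξ₁ = 39.78 lbmol/h.
Outlet amounts (n = n₀ + Σ ν·ξ):
  B: 279 − 2(39.78) − 1(15.85) = 183.6
  F: 0 + 1(39.78) = 39.78
  E: 0 + 1(15.85) = 15.85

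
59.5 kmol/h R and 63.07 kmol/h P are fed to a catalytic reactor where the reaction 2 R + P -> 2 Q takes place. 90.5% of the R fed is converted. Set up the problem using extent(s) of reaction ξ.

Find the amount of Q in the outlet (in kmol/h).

53.8 kmol/h

R reacted = 0.905 × 59.5 = 53.85 kmol/h; ν_R = −2, so ξ = 53.85/2 = 26.92 kmol/h.
Outlet amounts (n = n₀ + ν ξ):
  R: 59.5 − 2(26.92) = 5.652
  P: 63.07 − 1(26.92) = 36.15
  Q: 0 + 2(26.92) = 53.85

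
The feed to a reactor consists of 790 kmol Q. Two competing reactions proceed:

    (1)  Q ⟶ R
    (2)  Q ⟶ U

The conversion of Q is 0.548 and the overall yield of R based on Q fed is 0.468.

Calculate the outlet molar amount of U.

Yield of R: 1ξ₁ / 790 = 0.468 → ξ₁ = 369.7 kmol.
Conversion of Q: 1ξ₁ + 1ξ₂ = 0.548 × 790 = 432.9 → ξ₂ = 63.2 kmol.
Outlet amounts (n = n₀ + Σ ν·ξ):
  Q: 790 − 1(369.7) − 1(63.2) = 357.1
  R: 0 + 1(369.7) = 369.7
  U: 0 + 1(63.2) = 63.2

63.2 kmol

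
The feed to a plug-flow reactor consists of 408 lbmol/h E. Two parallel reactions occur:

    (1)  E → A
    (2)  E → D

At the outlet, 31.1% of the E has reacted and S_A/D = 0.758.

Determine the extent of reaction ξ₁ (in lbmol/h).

Conversion of E: E consumed = 0.311 × 408 = 126.9 lbmol/h = 1ξ₁ + 1ξ₂.
Selectivity: 1ξ₁ / (1ξ₂) = 0.758 → ξ₁ = 0.758 ξ₂.
Substitute: (1·0.758 + 1) ξ₂ = 126.9 → ξ₂ = 72.18 lbmol/h, ξ₁ = 54.71 lbmol/h.
Outlet amounts (n = n₀ + Σ ν·ξ):
  E: 408 − 1(54.71) − 1(72.18) = 281.1
  A: 0 + 1(54.71) = 54.71
  D: 0 + 1(72.18) = 72.18

ξ₁ = 54.7 lbmol/h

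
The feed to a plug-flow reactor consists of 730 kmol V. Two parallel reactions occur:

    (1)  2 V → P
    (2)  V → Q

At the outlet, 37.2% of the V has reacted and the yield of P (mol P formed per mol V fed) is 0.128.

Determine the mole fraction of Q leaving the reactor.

0.133

Yield of P: 1ξ₁ / 730 = 0.128 → ξ₁ = 93.44 kmol.
Conversion of V: 2ξ₁ + 1ξ₂ = 0.372 × 730 = 271.6 → ξ₂ = 84.68 kmol.
Outlet amounts (n = n₀ + Σ ν·ξ):
  V: 730 − 2(93.44) − 1(84.68) = 458.4
  P: 0 + 1(93.44) = 93.44
  Q: 0 + 1(84.68) = 84.68
Total out = 636.6 kmol; y_Q = 84.68 / 636.6 = 0.133.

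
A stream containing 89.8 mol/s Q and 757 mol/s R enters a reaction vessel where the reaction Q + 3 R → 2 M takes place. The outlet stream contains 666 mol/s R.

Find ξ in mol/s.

ξ = 30.3 mol/s

For R: n = n₀ − 3ξ → 666 = 757 − 3ξ, giving ξ = 30.33 mol/s.
Outlet amounts (n = n₀ + ν ξ):
  Q: 89.8 − 1(30.33) = 59.47
  R: 757 − 3(30.33) = 666
  M: 0 + 2(30.33) = 60.67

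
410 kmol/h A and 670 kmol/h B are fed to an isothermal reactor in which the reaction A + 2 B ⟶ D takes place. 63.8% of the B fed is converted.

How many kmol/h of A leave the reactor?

B reacted = 0.638 × 670 = 427.5 kmol/h; ν_B = −2, so ξ = 427.5/2 = 213.7 kmol/h.
Outlet amounts (n = n₀ + ν ξ):
  A: 410 − 1(213.7) = 196.3
  B: 670 − 2(213.7) = 242.5
  D: 0 + 1(213.7) = 213.7

196 kmol/h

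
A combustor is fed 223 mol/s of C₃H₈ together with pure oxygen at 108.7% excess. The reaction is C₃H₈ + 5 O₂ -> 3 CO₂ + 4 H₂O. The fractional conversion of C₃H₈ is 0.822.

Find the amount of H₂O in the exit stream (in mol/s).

Stoichiometric O₂ = 5 × 223 = 1115 mol/s; O₂ fed = 1115 × 2.087 = 2327 mol/s.
Fuel reacted = 0.822 × 223 → ξ = 183.3 mol/s.
Outlet (n = n₀ + ν ξ):
  C₃H₈: 223 − 1(183.3) = 39.69
  O₂: 2327 − 5(183.3) = 1410
  CO₂: 0 + 3(183.3) = 549.9
  H₂O: 0 + 4(183.3) = 733.2

733 mol/s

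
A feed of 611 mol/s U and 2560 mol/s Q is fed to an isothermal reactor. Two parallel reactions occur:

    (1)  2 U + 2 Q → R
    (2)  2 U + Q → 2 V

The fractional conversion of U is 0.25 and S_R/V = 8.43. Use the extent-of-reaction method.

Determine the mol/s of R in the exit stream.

72.1 mol/s

Conversion of U: U consumed = 0.25 × 611 = 152.8 mol/s = 2ξ₁ + 2ξ₂.
Selectivity: 1ξ₁ / (2ξ₂) = 8.43 → ξ₁ = 16.86 ξ₂.
Substitute: (2·16.86 + 2) ξ₂ = 152.8 → ξ₂ = 4.276 mol/s, ξ₁ = 72.1 mol/s.
Outlet amounts (n = n₀ + Σ ν·ξ):
  U: 611 − 2(72.1) − 2(4.276) = 458.2
  Q: 2560 − 2(72.1) − 1(4.276) = 2412
  R: 0 + 1(72.1) = 72.1
  V: 0 + 2(4.276) = 8.553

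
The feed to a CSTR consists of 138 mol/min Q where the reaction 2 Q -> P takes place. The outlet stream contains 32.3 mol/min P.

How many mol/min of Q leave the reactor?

73.4 mol/min

For P: n = n₀ + 1ξ → 32.3 = 0 + 1ξ, giving ξ = 32.3 mol/min.
Outlet amounts (n = n₀ + ν ξ):
  Q: 138 − 2(32.3) = 73.4
  P: 0 + 1(32.3) = 32.3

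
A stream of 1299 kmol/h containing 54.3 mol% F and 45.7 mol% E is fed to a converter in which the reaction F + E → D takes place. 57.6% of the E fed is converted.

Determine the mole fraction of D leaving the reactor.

E reacted = 0.576 × 593.6 = 341.9 kmol/h; ν_E = −1, so ξ = 341.9/1 = 341.9 kmol/h.
Outlet amounts (n = n₀ + ν ξ):
  F: 705.4 − 1(341.9) = 363.4
  E: 593.6 − 1(341.9) = 251.7
  D: 0 + 1(341.9) = 341.9
Total out = 957.1 kmol/h; y_D = 341.9 / 957.1 = 0.3573.

0.357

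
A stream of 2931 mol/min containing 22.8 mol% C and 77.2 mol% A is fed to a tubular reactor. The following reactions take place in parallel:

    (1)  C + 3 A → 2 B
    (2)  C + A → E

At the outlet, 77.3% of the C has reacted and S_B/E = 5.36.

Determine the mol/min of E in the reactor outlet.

Conversion of C: C consumed = 0.773 × 668.3 = 516.6 mol/min = 1ξ₁ + 1ξ₂.
Selectivity: 2ξ₁ / (1ξ₂) = 5.36 → ξ₁ = 2.68 ξ₂.
Substitute: (1·2.68 + 1) ξ₂ = 516.6 → ξ₂ = 140.4 mol/min, ξ₁ = 376.2 mol/min.
Outlet amounts (n = n₀ + Σ ν·ξ):
  C: 668.3 − 1(376.2) − 1(140.4) = 151.7
  A: 2263 − 3(376.2) − 1(140.4) = 993.8
  B: 0 + 2(376.2) = 752.4
  E: 0 + 1(140.4) = 140.4

140 mol/min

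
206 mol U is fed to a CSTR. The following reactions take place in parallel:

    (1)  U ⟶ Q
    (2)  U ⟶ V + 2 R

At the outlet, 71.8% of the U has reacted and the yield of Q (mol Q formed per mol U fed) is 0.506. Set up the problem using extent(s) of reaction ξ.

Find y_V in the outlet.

Yield of Q: 1ξ₁ / 206 = 0.506 → ξ₁ = 104.2 mol.
Conversion of U: 1ξ₁ + 1ξ₂ = 0.718 × 206 = 147.9 → ξ₂ = 43.67 mol.
Outlet amounts (n = n₀ + Σ ν·ξ):
  U: 206 − 1(104.2) − 1(43.67) = 58.09
  Q: 0 + 1(104.2) = 104.2
  V: 0 + 1(43.67) = 43.67
  R: 0 + 2(43.67) = 87.34
Total out = 293.3 mol; y_V = 43.67 / 293.3 = 0.1489.

0.149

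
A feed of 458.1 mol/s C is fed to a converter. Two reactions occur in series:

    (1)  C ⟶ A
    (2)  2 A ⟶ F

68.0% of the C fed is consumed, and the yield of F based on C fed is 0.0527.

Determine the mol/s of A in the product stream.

263 mol/s

Conversion of C: C consumed = 1ξ₁ = 0.68 × 458.1 → ξ₁ = 311.5 mol/s.
Yield of F: 1ξ₂ / 458.1 = 0.0527 → ξ₂ = 24.14 mol/s.
Outlet amounts (n = n₀ + Σ ν·ξ):
  C: 458.1 − 1(311.5) = 146.6
  A: 0 + 1(311.5) − 2(24.14) = 263.2
  F: 0 + 1(24.14) = 24.14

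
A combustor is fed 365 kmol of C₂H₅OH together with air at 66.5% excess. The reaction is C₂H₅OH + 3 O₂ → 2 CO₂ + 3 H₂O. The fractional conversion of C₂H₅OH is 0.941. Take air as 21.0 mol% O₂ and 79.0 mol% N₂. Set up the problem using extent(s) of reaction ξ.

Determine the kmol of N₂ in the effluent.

Stoichiometric O₂ = 3 × 365 = 1095 kmol; O₂ fed = 1095 × 1.665 = 1823 kmol.
N₂ fed = 1823 × 79/21 = 6859 kmol.
Fuel reacted = 0.941 × 365 → ξ = 343.5 kmol.
Outlet (n = n₀ + ν ξ):
  C₂H₅OH: 365 − 1(343.5) = 21.54
  O₂: 1823 − 3(343.5) = 792.8
  N₂: 6859 (inert)
  CO₂: 0 + 2(343.5) = 686.9
  H₂O: 0 + 3(343.5) = 1030

6860 kmol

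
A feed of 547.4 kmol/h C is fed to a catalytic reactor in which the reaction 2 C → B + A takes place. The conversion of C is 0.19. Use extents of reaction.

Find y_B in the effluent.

0.095

C reacted = 0.19 × 547.4 = 104 kmol/h; ν_C = −2, so ξ = 104/2 = 52 kmol/h.
Outlet amounts (n = n₀ + ν ξ):
  C: 547.4 − 2(52) = 443.4
  B: 0 + 1(52) = 52
  A: 0 + 1(52) = 52
Total out = 547.4 kmol/h; y_B = 52 / 547.4 = 0.095.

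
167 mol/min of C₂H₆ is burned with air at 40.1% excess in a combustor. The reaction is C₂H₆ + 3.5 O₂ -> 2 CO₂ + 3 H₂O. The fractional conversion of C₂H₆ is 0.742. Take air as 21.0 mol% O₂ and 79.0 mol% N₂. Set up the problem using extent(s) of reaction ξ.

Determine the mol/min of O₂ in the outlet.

385 mol/min

Stoichiometric O₂ = 3.5 × 167 = 584.5 mol/min; O₂ fed = 584.5 × 1.401 = 818.9 mol/min.
N₂ fed = 818.9 × 79/21 = 3081 mol/min.
Fuel reacted = 0.742 × 167 → ξ = 123.9 mol/min.
Outlet (n = n₀ + ν ξ):
  C₂H₆: 167 − 1(123.9) = 43.09
  O₂: 818.9 − 3.5(123.9) = 385.2
  N₂: 3081 (inert)
  CO₂: 0 + 2(123.9) = 247.8
  H₂O: 0 + 3(123.9) = 371.7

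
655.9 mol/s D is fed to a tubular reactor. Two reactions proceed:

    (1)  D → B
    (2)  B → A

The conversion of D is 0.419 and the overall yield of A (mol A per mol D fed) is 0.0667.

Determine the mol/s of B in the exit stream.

231 mol/s

Conversion of D: D consumed = 1ξ₁ = 0.419 × 655.9 → ξ₁ = 274.8 mol/s.
Yield of A: 1ξ₂ / 655.9 = 0.0667 → ξ₂ = 43.75 mol/s.
Outlet amounts (n = n₀ + Σ ν·ξ):
  D: 655.9 − 1(274.8) = 381.1
  B: 0 + 1(274.8) − 1(43.75) = 231.1
  A: 0 + 1(43.75) = 43.75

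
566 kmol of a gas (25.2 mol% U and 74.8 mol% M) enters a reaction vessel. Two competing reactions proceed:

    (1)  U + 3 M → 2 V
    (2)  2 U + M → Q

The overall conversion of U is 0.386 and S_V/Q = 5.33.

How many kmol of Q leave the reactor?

Conversion of U: U consumed = 0.386 × 142.6 = 55.06 kmol = 1ξ₁ + 2ξ₂.
Selectivity: 2ξ₁ / (1ξ₂) = 5.33 → ξ₁ = 2.665 ξ₂.
Substitute: (1·2.665 + 2) ξ₂ = 55.06 → ξ₂ = 11.8 kmol, ξ₁ = 31.45 kmol.
Outlet amounts (n = n₀ + Σ ν·ξ):
  U: 142.6 − 1(31.45) − 2(11.8) = 87.58
  M: 423.4 − 3(31.45) − 1(11.8) = 317.2
  V: 0 + 2(31.45) = 62.9
  Q: 0 + 1(11.8) = 11.8

11.8 kmol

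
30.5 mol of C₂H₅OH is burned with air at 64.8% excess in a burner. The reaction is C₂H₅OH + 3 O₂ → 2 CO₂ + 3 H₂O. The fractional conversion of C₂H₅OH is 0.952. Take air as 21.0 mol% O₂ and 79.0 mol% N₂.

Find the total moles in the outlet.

778 mol

Stoichiometric O₂ = 3 × 30.5 = 91.5 mol; O₂ fed = 91.5 × 1.648 = 150.8 mol.
N₂ fed = 150.8 × 79/21 = 567.3 mol.
Fuel reacted = 0.952 × 30.5 → ξ = 29.04 mol.
Outlet (n = n₀ + ν ξ):
  C₂H₅OH: 30.5 − 1(29.04) = 1.464
  O₂: 150.8 − 3(29.04) = 63.68
  N₂: 567.3 (inert)
  CO₂: 0 + 2(29.04) = 58.07
  H₂O: 0 + 3(29.04) = 87.11
Total out = 1.464 + 63.68 + 567.3 + 58.07 + 87.11 = 777.6 mol.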